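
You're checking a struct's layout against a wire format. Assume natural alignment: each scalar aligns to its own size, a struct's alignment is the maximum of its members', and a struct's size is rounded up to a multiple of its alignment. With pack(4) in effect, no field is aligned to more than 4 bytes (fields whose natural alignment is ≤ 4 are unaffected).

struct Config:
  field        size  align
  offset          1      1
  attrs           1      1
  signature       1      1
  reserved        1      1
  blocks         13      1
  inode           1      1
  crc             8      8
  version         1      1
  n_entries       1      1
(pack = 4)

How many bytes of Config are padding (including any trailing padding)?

@0: offset [1B, align 1] → 1
@1: attrs [1B, align 1] → 2
@2: signature [1B, align 1] → 3
@3: reserved [1B, align 1] → 4
@4: blocks [13B, align 1] → 17
@17: inode [1B, align 1] → 18
+2 pad (align 4)
@20: crc [8B, align 4] → 28
@28: version [1B, align 1] → 29
@29: n_entries [1B, align 1] → 30
+2 tail pad (align 4)
size 32, align 4
data bytes 28, size 32 → padding 4

4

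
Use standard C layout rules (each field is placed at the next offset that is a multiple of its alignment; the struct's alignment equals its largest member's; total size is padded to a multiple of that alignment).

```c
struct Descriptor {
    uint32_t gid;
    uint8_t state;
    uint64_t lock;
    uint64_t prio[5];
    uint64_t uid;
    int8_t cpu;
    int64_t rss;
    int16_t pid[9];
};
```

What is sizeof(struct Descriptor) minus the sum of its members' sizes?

@0: gid [4B, align 4] → 4
@4: state [1B, align 1] → 5
+3 pad (align 8)
@8: lock [8B, align 8] → 16
@16: prio [40B, align 8] → 56
@56: uid [8B, align 8] → 64
@64: cpu [1B, align 1] → 65
+7 pad (align 8)
@72: rss [8B, align 8] → 80
@80: pid [18B, align 2] → 98
+6 tail pad (align 8)
size 104, align 8
data bytes 88, size 104 → padding 16

16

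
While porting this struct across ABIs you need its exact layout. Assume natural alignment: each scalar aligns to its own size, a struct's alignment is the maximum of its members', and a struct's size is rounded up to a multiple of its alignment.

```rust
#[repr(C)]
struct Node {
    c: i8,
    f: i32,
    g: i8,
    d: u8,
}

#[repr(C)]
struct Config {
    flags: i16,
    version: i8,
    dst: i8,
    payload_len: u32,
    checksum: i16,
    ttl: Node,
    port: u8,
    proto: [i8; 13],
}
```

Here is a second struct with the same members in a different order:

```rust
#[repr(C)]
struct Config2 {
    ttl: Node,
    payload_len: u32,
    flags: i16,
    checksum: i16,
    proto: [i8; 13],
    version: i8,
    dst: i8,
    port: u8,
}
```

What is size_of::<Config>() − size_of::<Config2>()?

4

Node: c at 0 (size 1, align 1) → ends 1; pad 3 to align 4 for f; f at 4 (size 4, align 4) → ends 8; g at 8 (size 1, align 1) → ends 9; d at 9 (size 1, align 1) → ends 10; tail pad 2 to reach multiple of 4; total 12 bytes, alignment 4
flags at 0 (size 2, align 2) → ends 2
version at 2 (size 1, align 1) → ends 3
dst at 3 (size 1, align 1) → ends 4
payload_len at 4 (size 4, align 4) → ends 8
checksum at 8 (size 2, align 2) → ends 10
pad 2 to align 4 for ttl
ttl at 12 (size 12, align 4) → ends 24
port at 24 (size 1, align 1) → ends 25
proto at 25 (size 13, align 1) → ends 38
tail pad 2 to reach multiple of 4
total 40 bytes, alignment 4
— Config2 —
ttl at 0 (size 12, align 4) → ends 12
payload_len at 12 (size 4, align 4) → ends 16
flags at 16 (size 2, align 2) → ends 18
checksum at 18 (size 2, align 2) → ends 20
proto at 20 (size 13, align 1) → ends 33
version at 33 (size 1, align 1) → ends 34
dst at 34 (size 1, align 1) → ends 35
port at 35 (size 1, align 1) → ends 36
total 36 bytes, alignment 4
40 − 36 = 4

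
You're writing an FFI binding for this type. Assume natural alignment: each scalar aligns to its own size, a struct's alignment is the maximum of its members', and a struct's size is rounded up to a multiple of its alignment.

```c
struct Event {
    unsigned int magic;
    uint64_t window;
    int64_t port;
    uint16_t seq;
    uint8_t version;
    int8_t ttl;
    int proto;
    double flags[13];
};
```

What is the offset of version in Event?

0..4  magic  (4B, 4-aligned)
4..8  -- padding (4B)
8..16  window  (8B, 8-aligned)
16..24  port  (8B, 8-aligned)
24..26  seq  (2B, 2-aligned)
26..27  version  (1B, 1-aligned)

26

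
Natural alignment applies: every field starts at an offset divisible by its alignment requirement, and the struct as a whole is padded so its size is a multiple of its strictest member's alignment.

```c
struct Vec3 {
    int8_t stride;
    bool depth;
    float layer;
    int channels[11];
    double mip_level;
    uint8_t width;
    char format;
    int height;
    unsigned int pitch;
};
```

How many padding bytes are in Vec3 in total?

@0: stride [1B, align 1] → 1
@1: depth [1B, align 1] → 2
+2 pad (align 4)
@4: layer [4B, align 4] → 8
@8: channels [44B, align 4] → 52
+4 pad (align 8)
@56: mip_level [8B, align 8] → 64
@64: width [1B, align 1] → 65
@65: format [1B, align 1] → 66
+2 pad (align 4)
@68: height [4B, align 4] → 72
@72: pitch [4B, align 4] → 76
+4 tail pad (align 8)
size 80, align 8
data bytes 68, size 80 → padding 12

12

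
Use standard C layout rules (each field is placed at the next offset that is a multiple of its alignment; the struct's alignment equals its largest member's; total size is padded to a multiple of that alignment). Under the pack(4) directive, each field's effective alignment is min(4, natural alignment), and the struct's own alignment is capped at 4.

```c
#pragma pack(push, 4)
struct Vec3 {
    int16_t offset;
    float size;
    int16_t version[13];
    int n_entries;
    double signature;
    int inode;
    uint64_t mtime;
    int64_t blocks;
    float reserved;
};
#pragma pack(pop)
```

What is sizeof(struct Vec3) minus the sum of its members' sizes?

4

0..2  offset  (2B, 2-aligned)
2..4  -- padding (2B)
4..8  size  (4B, 4-aligned)
8..34  version  (26B, 2-aligned)
34..36  -- padding (2B)
36..40  n_entries  (4B, 4-aligned)
40..48  signature  (8B, 4-aligned)
48..52  inode  (4B, 4-aligned)
52..60  mtime  (8B, 4-aligned)
60..68  blocks  (8B, 4-aligned)
68..72  reserved  (4B, 4-aligned)
sizeof = 72, alignof = 4
data bytes 68, size 72 → padding 4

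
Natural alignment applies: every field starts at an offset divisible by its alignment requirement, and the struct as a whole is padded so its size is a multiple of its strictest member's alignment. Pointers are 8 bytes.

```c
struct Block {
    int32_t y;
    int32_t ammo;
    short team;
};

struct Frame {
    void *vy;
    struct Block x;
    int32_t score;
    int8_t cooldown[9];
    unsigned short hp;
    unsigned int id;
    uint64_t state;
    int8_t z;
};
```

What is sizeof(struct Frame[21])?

Block: y at 0 (size 4, align 4) → ends 4; ammo at 4 (size 4, align 4) → ends 8; team at 8 (size 2, align 2) → ends 10; tail pad 2 to reach multiple of 4; total 12 bytes, alignment 4
vy at 0 (size 8, align 8) → ends 8
x at 8 (size 12, align 4) → ends 20
score at 20 (size 4, align 4) → ends 24
cooldown at 24 (size 9, align 1) → ends 33
pad 1 to align 2 for hp
hp at 34 (size 2, align 2) → ends 36
id at 36 (size 4, align 4) → ends 40
state at 40 (size 8, align 8) → ends 48
z at 48 (size 1, align 1) → ends 49
tail pad 7 to reach multiple of 8
total 56 bytes, alignment 8
array of 21: 21 × 56 = 1176

1176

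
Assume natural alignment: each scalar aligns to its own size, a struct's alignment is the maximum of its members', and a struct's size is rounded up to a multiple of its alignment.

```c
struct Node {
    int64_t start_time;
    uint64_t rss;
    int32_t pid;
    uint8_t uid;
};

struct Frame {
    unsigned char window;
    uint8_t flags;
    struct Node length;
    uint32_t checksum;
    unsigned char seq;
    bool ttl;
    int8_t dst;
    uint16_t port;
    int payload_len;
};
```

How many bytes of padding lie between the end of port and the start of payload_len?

2

Node: start_time at 0 (size 8, align 8) → ends 8; rss at 8 (size 8, align 8) → ends 16; pid at 16 (size 4, align 4) → ends 20; uid at 20 (size 1, align 1) → ends 21; tail pad 3 to reach multiple of 8; total 24 bytes, alignment 8
window at 0 (size 1, align 1) → ends 1
flags at 1 (size 1, align 1) → ends 2
pad 6 to align 8 for length
length at 8 (size 24, align 8) → ends 32
checksum at 32 (size 4, align 4) → ends 36
seq at 36 (size 1, align 1) → ends 37
ttl at 37 (size 1, align 1) → ends 38
dst at 38 (size 1, align 1) → ends 39
pad 1 to align 2 for port
port at 40 (size 2, align 2) → ends 42
pad 2 to align 4 for payload_len
payload_len at 44 (size 4, align 4) → ends 48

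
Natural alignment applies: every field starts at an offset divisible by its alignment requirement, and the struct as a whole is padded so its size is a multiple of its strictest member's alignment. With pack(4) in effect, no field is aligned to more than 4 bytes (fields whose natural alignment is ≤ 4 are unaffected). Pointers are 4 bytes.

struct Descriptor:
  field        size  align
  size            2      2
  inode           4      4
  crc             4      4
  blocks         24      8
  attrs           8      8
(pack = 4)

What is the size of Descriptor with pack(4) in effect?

44

0..2  size  (2B, 2-aligned)
2..4  -- padding (2B)
4..8  inode  (4B, 4-aligned)
8..12  crc  (4B, 4-aligned)
12..36  blocks  (24B, 4-aligned)
36..44  attrs  (8B, 4-aligned)
sizeof = 44, alignof = 4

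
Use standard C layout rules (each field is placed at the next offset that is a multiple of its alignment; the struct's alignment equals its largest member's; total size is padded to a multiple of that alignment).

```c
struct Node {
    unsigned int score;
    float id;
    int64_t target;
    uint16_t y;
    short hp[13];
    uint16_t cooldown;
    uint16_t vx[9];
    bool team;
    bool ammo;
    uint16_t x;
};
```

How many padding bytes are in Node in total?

score at 0 (size 4, align 4) → ends 4
id at 4 (size 4, align 4) → ends 8
target at 8 (size 8, align 8) → ends 16
y at 16 (size 2, align 2) → ends 18
hp at 18 (size 26, align 2) → ends 44
cooldown at 44 (size 2, align 2) → ends 46
vx at 46 (size 18, align 2) → ends 64
team at 64 (size 1, align 1) → ends 65
ammo at 65 (size 1, align 1) → ends 66
x at 66 (size 2, align 2) → ends 68
tail pad 4 to reach multiple of 8
total 72 bytes, alignment 8
data bytes 68, size 72 → padding 4

4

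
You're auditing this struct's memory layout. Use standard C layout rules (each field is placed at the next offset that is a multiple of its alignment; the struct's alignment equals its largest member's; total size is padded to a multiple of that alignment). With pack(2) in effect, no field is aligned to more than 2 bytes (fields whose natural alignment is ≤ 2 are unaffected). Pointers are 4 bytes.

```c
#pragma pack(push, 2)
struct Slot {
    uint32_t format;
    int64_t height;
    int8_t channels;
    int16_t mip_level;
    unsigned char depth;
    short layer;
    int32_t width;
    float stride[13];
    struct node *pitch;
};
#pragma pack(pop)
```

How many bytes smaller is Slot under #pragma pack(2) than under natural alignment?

natural layout:
  @0: format [4B, align 4] → 4
  +4 pad (align 8)
  @8: height [8B, align 8] → 16
  @16: channels [1B, align 1] → 17
  +1 pad (align 2)
  @18: mip_level [2B, align 2] → 20
  @20: depth [1B, align 1] → 21
  +1 pad (align 2)
  @22: layer [2B, align 2] → 24
  @24: width [4B, align 4] → 28
  @28: stride [52B, align 4] → 80
  @80: pitch [4B, align 4] → 84
  +4 tail pad (align 8)
  size 88, align 8
packed(2) layout:
  @0: format [4B, align 2] → 4
  @4: height [8B, align 2] → 12
  @12: channels [1B, align 1] → 13
  +1 pad (align 2)
  @14: mip_level [2B, align 2] → 16
  @16: depth [1B, align 1] → 17
  +1 pad (align 2)
  @18: layer [2B, align 2] → 20
  @20: width [4B, align 2] → 24
  @24: stride [52B, align 2] → 76
  @76: pitch [4B, align 2] → 80
  size 80, align 2
88 − 80 = 8

8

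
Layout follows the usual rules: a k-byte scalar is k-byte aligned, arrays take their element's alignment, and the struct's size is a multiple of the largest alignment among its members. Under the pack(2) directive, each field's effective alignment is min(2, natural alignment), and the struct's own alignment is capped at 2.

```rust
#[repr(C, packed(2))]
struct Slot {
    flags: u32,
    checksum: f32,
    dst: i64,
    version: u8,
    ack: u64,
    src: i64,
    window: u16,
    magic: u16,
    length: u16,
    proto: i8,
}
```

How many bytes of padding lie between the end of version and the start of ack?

1

@0: flags [4B, align 2] → 4
@4: checksum [4B, align 2] → 8
@8: dst [8B, align 2] → 16
@16: version [1B, align 1] → 17
+1 pad (align 2)
@18: ack [8B, align 2] → 26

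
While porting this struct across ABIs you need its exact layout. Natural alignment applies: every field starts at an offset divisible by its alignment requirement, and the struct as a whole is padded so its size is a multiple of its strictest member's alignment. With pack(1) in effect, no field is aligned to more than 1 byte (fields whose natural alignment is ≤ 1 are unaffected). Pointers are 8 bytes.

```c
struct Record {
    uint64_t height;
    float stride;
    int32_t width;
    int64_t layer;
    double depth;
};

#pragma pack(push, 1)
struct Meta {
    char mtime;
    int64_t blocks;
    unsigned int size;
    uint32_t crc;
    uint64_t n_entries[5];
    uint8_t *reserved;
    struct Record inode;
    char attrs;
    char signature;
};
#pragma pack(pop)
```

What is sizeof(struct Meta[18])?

1782

Record: @0: height [8B, align 8] → 8; @8: stride [4B, align 4] → 12; @12: width [4B, align 4] → 16; @16: layer [8B, align 8] → 24; @24: depth [8B, align 8] → 32; size 32, align 8
@0: mtime [1B, align 1] → 1
@1: blocks [8B, align 1] → 9
@9: size [4B, align 1] → 13
@13: crc [4B, align 1] → 17
@17: n_entries [40B, align 1] → 57
@57: reserved [8B, align 1] → 65
@65: inode [32B, align 1] → 97
@97: attrs [1B, align 1] → 98
@98: signature [1B, align 1] → 99
size 99, align 1
array of 18: 18 × 99 = 1782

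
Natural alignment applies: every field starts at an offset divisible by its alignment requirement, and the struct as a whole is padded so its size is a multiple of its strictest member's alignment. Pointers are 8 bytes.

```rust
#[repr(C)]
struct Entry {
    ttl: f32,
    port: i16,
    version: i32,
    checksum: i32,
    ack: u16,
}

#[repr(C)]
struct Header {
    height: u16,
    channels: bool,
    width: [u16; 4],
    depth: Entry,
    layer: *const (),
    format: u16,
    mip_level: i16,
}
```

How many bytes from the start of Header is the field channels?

2

Entry: 0..4  ttl  (4B, 4-aligned); 4..6  port  (2B, 2-aligned); 6..8  -- padding (2B); 8..12  version  (4B, 4-aligned); 12..16  checksum  (4B, 4-aligned); 16..18  ack  (2B, 2-aligned); 18..20  -- tail padding (2B); sizeof = 20, alignof = 4
0..2  height  (2B, 2-aligned)
2..3  channels  (1B, 1-aligned)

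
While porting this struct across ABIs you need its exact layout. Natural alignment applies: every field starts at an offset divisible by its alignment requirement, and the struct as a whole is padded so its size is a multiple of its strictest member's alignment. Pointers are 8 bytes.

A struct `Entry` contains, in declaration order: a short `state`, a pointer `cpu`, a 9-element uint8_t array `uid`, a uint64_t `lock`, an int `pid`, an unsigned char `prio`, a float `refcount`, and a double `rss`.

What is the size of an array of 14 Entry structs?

state at 0 (size 2, align 2) → ends 2
pad 6 to align 8 for cpu
cpu at 8 (size 8, align 8) → ends 16
uid at 16 (size 9, align 1) → ends 25
pad 7 to align 8 for lock
lock at 32 (size 8, align 8) → ends 40
pid at 40 (size 4, align 4) → ends 44
prio at 44 (size 1, align 1) → ends 45
pad 3 to align 4 for refcount
refcount at 48 (size 4, align 4) → ends 52
pad 4 to align 8 for rss
rss at 56 (size 8, align 8) → ends 64
total 64 bytes, alignment 8
array of 14: 14 × 64 = 896

896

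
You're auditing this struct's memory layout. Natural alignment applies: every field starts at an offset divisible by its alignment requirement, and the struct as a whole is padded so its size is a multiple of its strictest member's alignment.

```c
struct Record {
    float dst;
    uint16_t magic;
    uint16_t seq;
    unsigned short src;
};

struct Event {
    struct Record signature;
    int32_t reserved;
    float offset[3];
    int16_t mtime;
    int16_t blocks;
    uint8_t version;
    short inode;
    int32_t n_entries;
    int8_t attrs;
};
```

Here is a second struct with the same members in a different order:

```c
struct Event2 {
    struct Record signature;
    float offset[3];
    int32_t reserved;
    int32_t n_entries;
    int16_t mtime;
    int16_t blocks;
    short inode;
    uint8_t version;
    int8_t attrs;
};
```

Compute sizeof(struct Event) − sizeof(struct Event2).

4

Record: @0: dst [4B, align 4] → 4; @4: magic [2B, align 2] → 6; @6: seq [2B, align 2] → 8; @8: src [2B, align 2] → 10; +2 tail pad (align 4); size 12, align 4
@0: signature [12B, align 4] → 12
@12: reserved [4B, align 4] → 16
@16: offset [12B, align 4] → 28
@28: mtime [2B, align 2] → 30
@30: blocks [2B, align 2] → 32
@32: version [1B, align 1] → 33
+1 pad (align 2)
@34: inode [2B, align 2] → 36
@36: n_entries [4B, align 4] → 40
@40: attrs [1B, align 1] → 41
+3 tail pad (align 4)
size 44, align 4
— Event2 —
@0: signature [12B, align 4] → 12
@12: offset [12B, align 4] → 24
@24: reserved [4B, align 4] → 28
@28: n_entries [4B, align 4] → 32
@32: mtime [2B, align 2] → 34
@34: blocks [2B, align 2] → 36
@36: inode [2B, align 2] → 38
@38: version [1B, align 1] → 39
@39: attrs [1B, align 1] → 40
size 40, align 4
44 − 40 = 4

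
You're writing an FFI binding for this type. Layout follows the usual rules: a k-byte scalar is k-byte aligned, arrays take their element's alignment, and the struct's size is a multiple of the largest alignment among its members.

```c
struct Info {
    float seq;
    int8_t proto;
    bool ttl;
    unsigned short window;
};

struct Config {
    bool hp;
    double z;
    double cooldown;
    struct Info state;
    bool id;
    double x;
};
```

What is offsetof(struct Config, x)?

Info: @0: seq [4B, align 4] → 4; @4: proto [1B, align 1] → 5; @5: ttl [1B, align 1] → 6; @6: window [2B, align 2] → 8; size 8, align 4
@0: hp [1B, align 1] → 1
+7 pad (align 8)
@8: z [8B, align 8] → 16
@16: cooldown [8B, align 8] → 24
@24: state [8B, align 4] → 32
@32: id [1B, align 1] → 33
+7 pad (align 8)
@40: x [8B, align 8] → 48

40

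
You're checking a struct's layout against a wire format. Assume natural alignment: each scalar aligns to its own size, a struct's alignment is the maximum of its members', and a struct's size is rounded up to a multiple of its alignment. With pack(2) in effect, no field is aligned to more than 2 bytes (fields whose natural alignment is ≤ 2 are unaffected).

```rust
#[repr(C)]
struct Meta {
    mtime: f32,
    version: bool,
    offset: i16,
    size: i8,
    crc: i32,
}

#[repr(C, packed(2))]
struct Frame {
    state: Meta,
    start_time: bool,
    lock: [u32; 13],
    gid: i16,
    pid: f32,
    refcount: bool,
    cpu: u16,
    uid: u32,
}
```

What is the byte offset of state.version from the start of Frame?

Meta: 0..4  mtime  (4B, 4-aligned); 4..5  version  (1B, 1-aligned); 5..6  -- padding (1B); 6..8  offset  (2B, 2-aligned); 8..9  size  (1B, 1-aligned); 9..12  -- padding (3B); 12..16  crc  (4B, 4-aligned); sizeof = 16, alignof = 4
0..16  state  (16B, 2-aligned)
within Meta: version at 4
0 + 4 = 4

4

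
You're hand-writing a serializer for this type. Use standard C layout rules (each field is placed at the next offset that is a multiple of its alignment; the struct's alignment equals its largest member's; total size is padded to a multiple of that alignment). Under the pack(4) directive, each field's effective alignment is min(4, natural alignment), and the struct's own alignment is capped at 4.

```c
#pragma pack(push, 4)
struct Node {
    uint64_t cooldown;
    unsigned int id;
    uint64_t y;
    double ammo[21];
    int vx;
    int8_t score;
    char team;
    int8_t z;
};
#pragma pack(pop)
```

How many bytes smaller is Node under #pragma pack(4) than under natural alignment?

4

natural layout:
  @0: cooldown [8B, align 8] → 8
  @8: id [4B, align 4] → 12
  +4 pad (align 8)
  @16: y [8B, align 8] → 24
  @24: ammo [168B, align 8] → 192
  @192: vx [4B, align 4] → 196
  @196: score [1B, align 1] → 197
  @197: team [1B, align 1] → 198
  @198: z [1B, align 1] → 199
  +1 tail pad (align 8)
  size 200, align 8
packed(4) layout:
  @0: cooldown [8B, align 4] → 8
  @8: id [4B, align 4] → 12
  @12: y [8B, align 4] → 20
  @20: ammo [168B, align 4] → 188
  @188: vx [4B, align 4] → 192
  @192: score [1B, align 1] → 193
  @193: team [1B, align 1] → 194
  @194: z [1B, align 1] → 195
  +1 tail pad (align 4)
  size 196, align 4
200 − 196 = 4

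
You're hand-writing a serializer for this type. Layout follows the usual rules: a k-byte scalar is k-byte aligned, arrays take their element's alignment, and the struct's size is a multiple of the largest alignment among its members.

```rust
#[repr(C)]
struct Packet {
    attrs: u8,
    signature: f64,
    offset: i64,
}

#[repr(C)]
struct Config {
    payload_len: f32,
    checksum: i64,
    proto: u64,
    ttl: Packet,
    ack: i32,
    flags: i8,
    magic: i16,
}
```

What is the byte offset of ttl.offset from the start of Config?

40

Packet: 0..1  attrs  (1B, 1-aligned); 1..8  -- padding (7B); 8..16  signature  (8B, 8-aligned); 16..24  offset  (8B, 8-aligned); sizeof = 24, alignof = 8
0..4  payload_len  (4B, 4-aligned)
4..8  -- padding (4B)
8..16  checksum  (8B, 8-aligned)
16..24  proto  (8B, 8-aligned)
24..48  ttl  (24B, 8-aligned)
within Packet: offset at 16
24 + 16 = 40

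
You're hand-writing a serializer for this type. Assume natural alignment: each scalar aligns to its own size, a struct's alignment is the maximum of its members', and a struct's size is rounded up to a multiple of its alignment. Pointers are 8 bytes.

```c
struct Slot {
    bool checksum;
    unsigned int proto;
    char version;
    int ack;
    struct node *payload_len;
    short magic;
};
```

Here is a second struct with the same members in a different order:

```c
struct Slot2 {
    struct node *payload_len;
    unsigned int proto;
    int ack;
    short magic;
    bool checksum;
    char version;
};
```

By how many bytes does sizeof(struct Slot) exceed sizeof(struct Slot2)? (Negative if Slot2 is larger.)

8

0..1  checksum  (1B, 1-aligned)
1..4  -- padding (3B)
4..8  proto  (4B, 4-aligned)
8..9  version  (1B, 1-aligned)
9..12  -- padding (3B)
12..16  ack  (4B, 4-aligned)
16..24  payload_len  (8B, 8-aligned)
24..26  magic  (2B, 2-aligned)
26..32  -- tail padding (6B)
sizeof = 32, alignof = 8
— Slot2 —
0..8  payload_len  (8B, 8-aligned)
8..12  proto  (4B, 4-aligned)
12..16  ack  (4B, 4-aligned)
16..18  magic  (2B, 2-aligned)
18..19  checksum  (1B, 1-aligned)
19..20  version  (1B, 1-aligned)
20..24  -- tail padding (4B)
sizeof = 24, alignof = 8
32 − 24 = 8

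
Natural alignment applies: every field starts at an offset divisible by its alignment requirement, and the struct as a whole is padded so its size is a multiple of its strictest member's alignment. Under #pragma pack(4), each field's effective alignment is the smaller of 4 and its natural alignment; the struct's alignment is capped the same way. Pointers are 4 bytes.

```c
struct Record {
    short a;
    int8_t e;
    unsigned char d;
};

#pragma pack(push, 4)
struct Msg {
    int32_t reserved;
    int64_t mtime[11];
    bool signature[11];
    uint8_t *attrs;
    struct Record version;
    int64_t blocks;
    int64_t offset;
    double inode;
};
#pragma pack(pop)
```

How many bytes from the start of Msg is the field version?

Record: @0: a [2B, align 2] → 2; @2: e [1B, align 1] → 3; @3: d [1B, align 1] → 4; size 4, align 2
@0: reserved [4B, align 4] → 4
@4: mtime [88B, align 4] → 92
@92: signature [11B, align 1] → 103
+1 pad (align 4)
@104: attrs [4B, align 4] → 108
@108: version [4B, align 2] → 112

108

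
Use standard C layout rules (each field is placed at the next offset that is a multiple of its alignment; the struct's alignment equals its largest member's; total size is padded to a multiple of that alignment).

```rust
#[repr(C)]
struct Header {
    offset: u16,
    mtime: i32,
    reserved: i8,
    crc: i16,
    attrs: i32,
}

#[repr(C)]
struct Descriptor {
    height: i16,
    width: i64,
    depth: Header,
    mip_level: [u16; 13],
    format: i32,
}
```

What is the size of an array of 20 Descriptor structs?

1280

Header: offset at 0 (size 2, align 2) → ends 2; pad 2 to align 4 for mtime; mtime at 4 (size 4, align 4) → ends 8; reserved at 8 (size 1, align 1) → ends 9; pad 1 to align 2 for crc; crc at 10 (size 2, align 2) → ends 12; attrs at 12 (size 4, align 4) → ends 16; total 16 bytes, alignment 4
height at 0 (size 2, align 2) → ends 2
pad 6 to align 8 for width
width at 8 (size 8, align 8) → ends 16
depth at 16 (size 16, align 4) → ends 32
mip_level at 32 (size 26, align 2) → ends 58
pad 2 to align 4 for format
format at 60 (size 4, align 4) → ends 64
total 64 bytes, alignment 8
array of 20: 20 × 64 = 1280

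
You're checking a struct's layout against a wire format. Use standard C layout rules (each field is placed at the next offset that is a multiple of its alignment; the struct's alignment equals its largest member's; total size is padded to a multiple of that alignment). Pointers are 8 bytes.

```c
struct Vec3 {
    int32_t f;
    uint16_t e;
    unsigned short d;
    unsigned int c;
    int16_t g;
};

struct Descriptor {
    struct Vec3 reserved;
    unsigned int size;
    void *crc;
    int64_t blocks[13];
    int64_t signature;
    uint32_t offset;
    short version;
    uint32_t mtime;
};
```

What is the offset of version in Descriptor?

148

Vec3: @0: f [4B, align 4] → 4; @4: e [2B, align 2] → 6; @6: d [2B, align 2] → 8; @8: c [4B, align 4] → 12; @12: g [2B, align 2] → 14; +2 tail pad (align 4); size 16, align 4
@0: reserved [16B, align 4] → 16
@16: size [4B, align 4] → 20
+4 pad (align 8)
@24: crc [8B, align 8] → 32
@32: blocks [104B, align 8] → 136
@136: signature [8B, align 8] → 144
@144: offset [4B, align 4] → 148
@148: version [2B, align 2] → 150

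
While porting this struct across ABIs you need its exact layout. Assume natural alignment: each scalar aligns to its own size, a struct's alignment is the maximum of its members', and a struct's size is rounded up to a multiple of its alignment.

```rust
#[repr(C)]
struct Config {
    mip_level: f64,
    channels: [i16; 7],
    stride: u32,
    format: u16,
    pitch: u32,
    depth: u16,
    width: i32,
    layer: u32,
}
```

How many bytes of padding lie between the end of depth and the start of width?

@0: mip_level [8B, align 8] → 8
@8: channels [14B, align 2] → 22
+2 pad (align 4)
@24: stride [4B, align 4] → 28
@28: format [2B, align 2] → 30
+2 pad (align 4)
@32: pitch [4B, align 4] → 36
@36: depth [2B, align 2] → 38
+2 pad (align 4)
@40: width [4B, align 4] → 44

2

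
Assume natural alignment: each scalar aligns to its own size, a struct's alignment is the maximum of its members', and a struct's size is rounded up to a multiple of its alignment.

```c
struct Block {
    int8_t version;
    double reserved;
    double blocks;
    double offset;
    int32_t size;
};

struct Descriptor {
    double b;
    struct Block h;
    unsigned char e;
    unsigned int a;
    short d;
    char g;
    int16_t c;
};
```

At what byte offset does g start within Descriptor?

Block: version at 0 (size 1, align 1) → ends 1; pad 7 to align 8 for reserved; reserved at 8 (size 8, align 8) → ends 16; blocks at 16 (size 8, align 8) → ends 24; offset at 24 (size 8, align 8) → ends 32; size at 32 (size 4, align 4) → ends 36; tail pad 4 to reach multiple of 8; total 40 bytes, alignment 8
b at 0 (size 8, align 8) → ends 8
h at 8 (size 40, align 8) → ends 48
e at 48 (size 1, align 1) → ends 49
pad 3 to align 4 for a
a at 52 (size 4, align 4) → ends 56
d at 56 (size 2, align 2) → ends 58
g at 58 (size 1, align 1) → ends 59

58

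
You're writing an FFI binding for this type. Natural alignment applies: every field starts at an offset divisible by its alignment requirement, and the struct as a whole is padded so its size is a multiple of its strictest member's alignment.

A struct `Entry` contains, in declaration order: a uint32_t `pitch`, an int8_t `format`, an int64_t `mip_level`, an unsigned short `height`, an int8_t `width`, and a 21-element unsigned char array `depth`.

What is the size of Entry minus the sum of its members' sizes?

3

0..4  pitch  (4B, 4-aligned)
4..5  format  (1B, 1-aligned)
5..8  -- padding (3B)
8..16  mip_level  (8B, 8-aligned)
16..18  height  (2B, 2-aligned)
18..19  width  (1B, 1-aligned)
19..40  depth  (21B, 1-aligned)
sizeof = 40, alignof = 8
data bytes 37, size 40 → padding 3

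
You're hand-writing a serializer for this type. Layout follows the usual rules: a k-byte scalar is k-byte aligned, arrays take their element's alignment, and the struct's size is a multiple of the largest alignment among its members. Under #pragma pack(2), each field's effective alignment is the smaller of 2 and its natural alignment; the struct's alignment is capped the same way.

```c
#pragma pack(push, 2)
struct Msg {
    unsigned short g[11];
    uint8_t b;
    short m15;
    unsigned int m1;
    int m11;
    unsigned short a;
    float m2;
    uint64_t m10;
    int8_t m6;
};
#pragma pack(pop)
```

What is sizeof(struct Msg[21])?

0..22  g  (22B, 2-aligned)
22..23  b  (1B, 1-aligned)
23..24  -- padding (1B)
24..26  m15  (2B, 2-aligned)
26..30  m1  (4B, 2-aligned)
30..34  m11  (4B, 2-aligned)
34..36  a  (2B, 2-aligned)
36..40  m2  (4B, 2-aligned)
40..48  m10  (8B, 2-aligned)
48..49  m6  (1B, 1-aligned)
49..50  -- tail padding (1B)
sizeof = 50, alignof = 2
array of 21: 21 × 50 = 1050

1050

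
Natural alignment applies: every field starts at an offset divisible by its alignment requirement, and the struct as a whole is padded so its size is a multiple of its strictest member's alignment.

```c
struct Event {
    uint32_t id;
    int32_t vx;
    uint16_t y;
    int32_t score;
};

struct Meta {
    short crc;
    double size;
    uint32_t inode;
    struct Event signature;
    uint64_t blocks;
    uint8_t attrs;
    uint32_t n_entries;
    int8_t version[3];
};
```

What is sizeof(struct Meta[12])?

Event: 0..4  id  (4B, 4-aligned); 4..8  vx  (4B, 4-aligned); 8..10  y  (2B, 2-aligned); 10..12  -- padding (2B); 12..16  score  (4B, 4-aligned); sizeof = 16, alignof = 4
0..2  crc  (2B, 2-aligned)
2..8  -- padding (6B)
8..16  size  (8B, 8-aligned)
16..20  inode  (4B, 4-aligned)
20..36  signature  (16B, 4-aligned)
36..40  -- padding (4B)
40..48  blocks  (8B, 8-aligned)
48..49  attrs  (1B, 1-aligned)
49..52  -- padding (3B)
52..56  n_entries  (4B, 4-aligned)
56..59  version  (3B, 1-aligned)
59..64  -- tail padding (5B)
sizeof = 64, alignof = 8
array of 12: 12 × 64 = 768

768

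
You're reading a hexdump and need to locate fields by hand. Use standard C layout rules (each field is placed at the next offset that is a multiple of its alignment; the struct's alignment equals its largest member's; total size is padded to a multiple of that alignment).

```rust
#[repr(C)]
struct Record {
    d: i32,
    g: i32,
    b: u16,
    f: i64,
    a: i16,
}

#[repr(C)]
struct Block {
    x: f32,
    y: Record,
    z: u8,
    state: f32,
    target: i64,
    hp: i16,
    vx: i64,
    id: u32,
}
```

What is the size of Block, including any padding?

80

Record: d at 0 (size 4, align 4) → ends 4; g at 4 (size 4, align 4) → ends 8; b at 8 (size 2, align 2) → ends 10; pad 6 to align 8 for f; f at 16 (size 8, align 8) → ends 24; a at 24 (size 2, align 2) → ends 26; tail pad 6 to reach multiple of 8; total 32 bytes, alignment 8
x at 0 (size 4, align 4) → ends 4
pad 4 to align 8 for y
y at 8 (size 32, align 8) → ends 40
z at 40 (size 1, align 1) → ends 41
pad 3 to align 4 for state
state at 44 (size 4, align 4) → ends 48
target at 48 (size 8, align 8) → ends 56
hp at 56 (size 2, align 2) → ends 58
pad 6 to align 8 for vx
vx at 64 (size 8, align 8) → ends 72
id at 72 (size 4, align 4) → ends 76
tail pad 4 to reach multiple of 8
total 80 bytes, alignment 8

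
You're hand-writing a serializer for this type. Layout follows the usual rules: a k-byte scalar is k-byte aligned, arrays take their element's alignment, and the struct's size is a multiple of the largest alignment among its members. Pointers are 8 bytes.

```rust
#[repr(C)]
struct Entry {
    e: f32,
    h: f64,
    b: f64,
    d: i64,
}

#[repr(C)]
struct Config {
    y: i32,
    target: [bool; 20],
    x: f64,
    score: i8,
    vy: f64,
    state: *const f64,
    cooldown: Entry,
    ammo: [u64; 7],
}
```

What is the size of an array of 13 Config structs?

1872

Entry: e at 0 (size 4, align 4) → ends 4; pad 4 to align 8 for h; h at 8 (size 8, align 8) → ends 16; b at 16 (size 8, align 8) → ends 24; d at 24 (size 8, align 8) → ends 32; total 32 bytes, alignment 8
y at 0 (size 4, align 4) → ends 4
target at 4 (size 20, align 1) → ends 24
x at 24 (size 8, align 8) → ends 32
score at 32 (size 1, align 1) → ends 33
pad 7 to align 8 for vy
vy at 40 (size 8, align 8) → ends 48
state at 48 (size 8, align 8) → ends 56
cooldown at 56 (size 32, align 8) → ends 88
ammo at 88 (size 56, align 8) → ends 144
total 144 bytes, alignment 8
array of 13: 13 × 144 = 1872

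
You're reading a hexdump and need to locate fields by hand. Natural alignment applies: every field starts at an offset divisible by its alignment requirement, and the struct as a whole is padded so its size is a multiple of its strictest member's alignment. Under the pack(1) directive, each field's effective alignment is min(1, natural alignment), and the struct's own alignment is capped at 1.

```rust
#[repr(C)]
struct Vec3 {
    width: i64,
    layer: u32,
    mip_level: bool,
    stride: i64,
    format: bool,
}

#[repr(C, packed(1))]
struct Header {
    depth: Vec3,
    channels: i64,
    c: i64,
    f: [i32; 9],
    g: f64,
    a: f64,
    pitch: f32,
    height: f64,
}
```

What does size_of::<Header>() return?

Vec3: @0: width [8B, align 8] → 8; @8: layer [4B, align 4] → 12; @12: mip_level [1B, align 1] → 13; +3 pad (align 8); @16: stride [8B, align 8] → 24; @24: format [1B, align 1] → 25; +7 tail pad (align 8); size 32, align 8
@0: depth [32B, align 1] → 32
@32: channels [8B, align 1] → 40
@40: c [8B, align 1] → 48
@48: f [36B, align 1] → 84
@84: g [8B, align 1] → 92
@92: a [8B, align 1] → 100
@100: pitch [4B, align 1] → 104
@104: height [8B, align 1] → 112
size 112, align 1

112 bytes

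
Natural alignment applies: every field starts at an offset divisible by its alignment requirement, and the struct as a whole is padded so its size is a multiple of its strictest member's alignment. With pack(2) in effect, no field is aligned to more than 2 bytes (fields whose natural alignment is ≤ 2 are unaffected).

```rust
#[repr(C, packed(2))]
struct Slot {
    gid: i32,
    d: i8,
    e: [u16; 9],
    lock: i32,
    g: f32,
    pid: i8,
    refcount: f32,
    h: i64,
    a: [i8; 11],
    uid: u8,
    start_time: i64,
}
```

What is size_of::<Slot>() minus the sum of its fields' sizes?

2

gid at 0 (size 4, align 2) → ends 4
d at 4 (size 1, align 1) → ends 5
pad 1 to align 2 for e
e at 6 (size 18, align 2) → ends 24
lock at 24 (size 4, align 2) → ends 28
g at 28 (size 4, align 2) → ends 32
pid at 32 (size 1, align 1) → ends 33
pad 1 to align 2 for refcount
refcount at 34 (size 4, align 2) → ends 38
h at 38 (size 8, align 2) → ends 46
a at 46 (size 11, align 1) → ends 57
uid at 57 (size 1, align 1) → ends 58
start_time at 58 (size 8, align 2) → ends 66
total 66 bytes, alignment 2
data bytes 64, size 66 → padding 2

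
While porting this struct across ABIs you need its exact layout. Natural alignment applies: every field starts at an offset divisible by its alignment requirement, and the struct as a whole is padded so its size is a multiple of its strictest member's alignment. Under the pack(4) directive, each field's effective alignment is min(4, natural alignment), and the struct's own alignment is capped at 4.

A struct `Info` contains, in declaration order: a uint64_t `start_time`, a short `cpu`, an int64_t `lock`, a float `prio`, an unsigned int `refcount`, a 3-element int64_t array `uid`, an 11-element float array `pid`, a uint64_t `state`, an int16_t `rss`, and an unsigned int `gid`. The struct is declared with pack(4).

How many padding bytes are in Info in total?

@0: start_time [8B, align 4] → 8
@8: cpu [2B, align 2] → 10
+2 pad (align 4)
@12: lock [8B, align 4] → 20
@20: prio [4B, align 4] → 24
@24: refcount [4B, align 4] → 28
@28: uid [24B, align 4] → 52
@52: pid [44B, align 4] → 96
@96: state [8B, align 4] → 104
@104: rss [2B, align 2] → 106
+2 pad (align 4)
@108: gid [4B, align 4] → 112
size 112, align 4
data bytes 108, size 112 → padding 4

4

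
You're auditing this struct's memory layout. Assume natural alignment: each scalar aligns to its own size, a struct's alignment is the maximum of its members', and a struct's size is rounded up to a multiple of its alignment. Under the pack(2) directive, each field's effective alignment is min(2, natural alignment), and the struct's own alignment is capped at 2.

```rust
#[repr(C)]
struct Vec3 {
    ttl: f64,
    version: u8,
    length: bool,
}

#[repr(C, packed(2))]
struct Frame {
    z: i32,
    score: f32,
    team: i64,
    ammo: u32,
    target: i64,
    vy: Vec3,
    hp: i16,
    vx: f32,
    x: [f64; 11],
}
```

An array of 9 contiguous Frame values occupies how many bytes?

1242

Vec3: 0..8  ttl  (8B, 8-aligned); 8..9  version  (1B, 1-aligned); 9..10  length  (1B, 1-aligned); 10..16  -- tail padding (6B); sizeof = 16, alignof = 8
0..4  z  (4B, 2-aligned)
4..8  score  (4B, 2-aligned)
8..16  team  (8B, 2-aligned)
16..20  ammo  (4B, 2-aligned)
20..28  target  (8B, 2-aligned)
28..44  vy  (16B, 2-aligned)
44..46  hp  (2B, 2-aligned)
46..50  vx  (4B, 2-aligned)
50..138  x  (88B, 2-aligned)
sizeof = 138, alignof = 2
array of 9: 9 × 138 = 1242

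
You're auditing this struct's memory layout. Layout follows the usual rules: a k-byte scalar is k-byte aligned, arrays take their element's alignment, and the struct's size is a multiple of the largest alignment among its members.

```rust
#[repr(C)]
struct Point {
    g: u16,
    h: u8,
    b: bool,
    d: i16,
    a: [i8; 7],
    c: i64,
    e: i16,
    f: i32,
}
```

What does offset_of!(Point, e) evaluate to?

g at 0 (size 2, align 2) → ends 2
h at 2 (size 1, align 1) → ends 3
b at 3 (size 1, align 1) → ends 4
d at 4 (size 2, align 2) → ends 6
a at 6 (size 7, align 1) → ends 13
pad 3 to align 8 for c
c at 16 (size 8, align 8) → ends 24
e at 24 (size 2, align 2) → ends 26

24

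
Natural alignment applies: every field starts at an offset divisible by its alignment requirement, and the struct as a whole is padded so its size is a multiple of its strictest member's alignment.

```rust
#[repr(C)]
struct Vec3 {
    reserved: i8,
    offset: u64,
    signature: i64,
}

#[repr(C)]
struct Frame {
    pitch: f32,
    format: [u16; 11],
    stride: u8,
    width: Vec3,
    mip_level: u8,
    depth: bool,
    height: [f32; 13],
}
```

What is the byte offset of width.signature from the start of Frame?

Vec3: reserved at 0 (size 1, align 1) → ends 1; pad 7 to align 8 for offset; offset at 8 (size 8, align 8) → ends 16; signature at 16 (size 8, align 8) → ends 24; total 24 bytes, alignment 8
pitch at 0 (size 4, align 4) → ends 4
format at 4 (size 22, align 2) → ends 26
stride at 26 (size 1, align 1) → ends 27
pad 5 to align 8 for width
width at 32 (size 24, align 8) → ends 56
within Vec3: signature at 16
32 + 16 = 48

48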